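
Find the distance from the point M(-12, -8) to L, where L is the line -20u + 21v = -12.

The normal to the line is n = (-20, 21) with |n| = 29.
|n·M − (-12)| = |72 − (-12)| = 84, so the distance is 84/29.

84/29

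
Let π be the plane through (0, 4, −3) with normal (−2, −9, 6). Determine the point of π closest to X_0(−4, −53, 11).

(6, -8, -19)

The perpendicular from X_0 has direction n = (−2, −9, 6): r = (−4, −53, 11) + t(−2, −9, 6).
Substitute into the plane: n·(X_0 + tn) = -54 gives 551 + 121t = -54, so t = -5.
Foot = (−4, −53, 11) + (-5)·(−2, −9, 6) = (6, −8, −19).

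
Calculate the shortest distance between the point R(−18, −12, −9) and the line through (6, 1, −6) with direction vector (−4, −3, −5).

Direction vector d = (−4, −3, −5).
AP = (−24, −13, −3), and AP × d = (56, −108, 20).
|AP × d|² = 15200 and |d|² = 50, so the distance is √(15200/50) = √304 = 4√19.

4√19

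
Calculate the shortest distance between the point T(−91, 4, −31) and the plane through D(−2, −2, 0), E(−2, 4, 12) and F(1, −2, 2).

7

DE = (0, 6, 12) and DF = (3, 0, 2), so a normal is n = DE × DF = (12, 36, −18).
Then n·(−91, 4, −31) − (−96) = −294.
|n| = √(144 + 1296 + 324) = 42, so the distance is |-294|/42 = 7.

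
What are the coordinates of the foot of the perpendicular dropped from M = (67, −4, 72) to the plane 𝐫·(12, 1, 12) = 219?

(7, -9, 12)

n = (12, 1, 12), |n|² = 289, and n·M − 219 = 1445.
t = 1445/289 = 5, so the foot is M − t·n = (67, −4, 72) − 5·(12, 1, 12) = (7, −9, 12).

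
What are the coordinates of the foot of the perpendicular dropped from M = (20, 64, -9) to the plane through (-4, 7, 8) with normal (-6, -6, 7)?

(-10, 34, 26)

The perpendicular from M has direction n = (-6, -6, 7): r = (20, 64, -9) + λ(-6, -6, 7).
Substitute into the plane: n·(M + λn) = 38 gives -567 + 121λ = 38, so λ = 5.
Foot = (20, 64, -9) + 5·(-6, -6, 7) = (-10, 34, 26).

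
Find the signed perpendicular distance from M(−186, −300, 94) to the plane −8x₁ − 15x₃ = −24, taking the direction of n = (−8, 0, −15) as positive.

n·M − (-24) = 102.
|n| = 17, so the signed distance is 102/17 = 6.

6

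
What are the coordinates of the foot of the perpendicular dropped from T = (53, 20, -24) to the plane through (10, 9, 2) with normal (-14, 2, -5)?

(25, 24, -34)

n = (-14, 2, -5), |n|² = 225, and n·T − (-132) = -450.
t = -450/225 = -2, so the foot is T − t·n = (53, 20, -24) − (-2)·(-14, 2, -5) = (25, 24, -34).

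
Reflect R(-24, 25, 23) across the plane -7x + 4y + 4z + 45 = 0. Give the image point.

With n = (-7, 4, 4), the signed offset is (n·R − (-45))/|n|² = 405/81 = 5.
R' = R − 2t·n = (-24, 25, 23) − 10·(-7, 4, 4) = (46, -15, -17).

(46, -15, -17)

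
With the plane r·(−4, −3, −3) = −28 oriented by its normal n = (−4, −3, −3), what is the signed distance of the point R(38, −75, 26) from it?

23√34/34

n·R − (-28) = 23.
|n| = √34, so the signed distance is 23√34/34.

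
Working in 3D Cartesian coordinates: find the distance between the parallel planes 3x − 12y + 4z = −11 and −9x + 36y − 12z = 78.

Divide the second equation by -3 to match normals: 3x − 12y + 4z = -26.
Both planes have normal n = (3, −12, 4), |n| = 13. Any point on the first plane is at distance |(-26) − (-11)|/|n| = 15/13 from the second.

15/13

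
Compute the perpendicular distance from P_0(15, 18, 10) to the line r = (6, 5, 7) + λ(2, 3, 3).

Direction vector d = (2, 3, 3).
AP = (9, 13, 3), and AP × d = (30, -21, 1).
|AP × d|² = 1342 and |d|² = 22, so the distance is √(1342/22) = √61.

√61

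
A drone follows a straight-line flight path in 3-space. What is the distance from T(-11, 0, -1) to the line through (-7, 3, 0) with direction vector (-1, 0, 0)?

Direction vector d = (-1, 0, 0).
AP = (-4, -3, -1); AP·d = 4, |AP|² = 26, |d|² = 1.
distance² = |AP|² − (AP·d)²/|d|² = 26 − 16/1 = 10, so the distance is √10.

√10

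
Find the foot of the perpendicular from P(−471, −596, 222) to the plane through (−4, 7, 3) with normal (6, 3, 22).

(-10887/23, -13735/23, 4908/23)

The perpendicular from P has direction n = (6, 3, 22): r = (−471, −596, 222) + t(6, 3, 22).
Substitute into the plane: n·(P + tn) = 63 gives 270 + 529t = 63, so t = -9/23.
Foot = (−471, −596, 222) + (-9/23)·(6, 3, 22) = (−10887/23, −13735/23, 4908/23).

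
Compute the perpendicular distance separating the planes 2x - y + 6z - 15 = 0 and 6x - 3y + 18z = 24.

Divide the second equation by 3 to match normals: 2x - y + 6z = 8.
With common normal n = (2, -1, 6) (|n| = √41), the distance is |15 − 8|/|n| = 7/√41 = 7√41/41.

7/√41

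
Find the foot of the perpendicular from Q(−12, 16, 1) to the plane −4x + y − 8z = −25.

(-8, 15, 9)

n = (−4, 1, −8), |n|² = 81, and n·Q − (-25) = 81.
t = 81/81 = 1, so the foot is Q − t·n = (−12, 16, 1) − 1·(−4, 1, −8) = (−8, 15, 9).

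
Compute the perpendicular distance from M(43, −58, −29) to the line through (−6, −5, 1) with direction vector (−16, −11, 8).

√5669

Direction vector d = (−16, −11, 8).
AP = (49, −53, −30), and AP × d = (−754, 88, −1387).
|AP × d|² = 2500029 and |d|² = 441, so the distance is √(2500029/441) = √5669.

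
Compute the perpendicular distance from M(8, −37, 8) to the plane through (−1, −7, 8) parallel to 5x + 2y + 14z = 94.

Parallel planes share the normal n = (5, 2, 14); since (−1, −7, 8) lies on the plane, its equation is 5x + 2y + 14z = 93.
Then n·(8, −37, 8) − 93 = −15.
|n| = √(25 + 4 + 196) = 15, so the distance is |-15|/15 = 1.

1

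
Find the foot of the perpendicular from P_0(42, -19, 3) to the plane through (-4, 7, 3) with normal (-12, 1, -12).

(18, -17, -21)

The perpendicular from P_0 has direction n = (-12, 1, -12): r = (42, -19, 3) + t(-12, 1, -12).
Substitute into the plane: n·(P_0 + tn) = 19 gives -559 + 289t = 19, so t = 2.
Foot = (42, -19, 3) + 2·(-12, 1, -12) = (18, -17, -21).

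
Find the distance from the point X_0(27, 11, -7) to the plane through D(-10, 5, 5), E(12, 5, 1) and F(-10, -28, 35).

DE = (22, 0, -4) and DF = (0, -33, 30), so a normal is n = DE × DF = (-132, -660, -726).
Then n·(27, 11, -7) - (-5610) = -132.
|n| = √(17424 + 435600 + 527076) = 990, so the distance is |-132|/990 = 2/15.

2/15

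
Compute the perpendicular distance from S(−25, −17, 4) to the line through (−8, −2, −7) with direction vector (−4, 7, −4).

√554

Direction vector d = (−4, 7, −4).
AP = (−17, −15, 11), and AP × d = (−17, −112, −179).
|AP × d|² = 44874 and |d|² = 81, so the distance is √(44874/81) = √554.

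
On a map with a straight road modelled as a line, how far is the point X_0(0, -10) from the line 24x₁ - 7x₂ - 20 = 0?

The normal to the line is n = (24, -7) with |n| = 25.
|n·X_0 − 20| = |70 − 20| = 50, so the distance is 50/25 = 2.

2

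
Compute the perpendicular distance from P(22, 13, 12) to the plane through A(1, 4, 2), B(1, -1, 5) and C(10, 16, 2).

AB = (0, -5, 3) and AC = (9, 12, 0), so a normal is n = AB × AC = (-36, 27, 45).
d = |(-36)·22 + 27·13 + 45·12 − 162| / √(1296 + 729 + 2025) = |-63| / (45√2) = 7√2/10.

7/(5√2)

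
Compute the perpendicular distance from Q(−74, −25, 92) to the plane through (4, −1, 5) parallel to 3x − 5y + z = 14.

27/√35

Parallel planes share the normal n = (3, −5, 1); since (4, −1, 5) lies on the plane, its equation is 3x − 5y + z = 22.
d = |3·(-74) + (-5)·(-25) + 1·92 − 22| / √(9 + 25 + 1) = |-27| / √35 = 27/√35.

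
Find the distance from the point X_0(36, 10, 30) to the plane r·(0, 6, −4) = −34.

d = |6·10 + (-4)·30 − (-34)| / √(0 + 36 + 16) = |-26| / (2√13) = √13.

√13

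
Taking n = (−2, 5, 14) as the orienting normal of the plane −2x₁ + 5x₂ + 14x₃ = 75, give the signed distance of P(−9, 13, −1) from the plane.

-2/5

n·P − 75 = -6.
|n| = 15, so the signed distance is -6/15 = -2/5.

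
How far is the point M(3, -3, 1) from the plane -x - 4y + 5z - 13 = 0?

√42/42

d = |(-1)·3 + (-4)·(-3) + 5·1 − 13| / √(1 + 16 + 25) = |1| / √42 = √42/42.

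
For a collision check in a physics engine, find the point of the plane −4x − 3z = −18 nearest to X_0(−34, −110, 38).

n = (−4, 0, −3), |n|² = 25, and n·X_0 − (-18) = 40.
t = 40/25 = 8/5, so the foot is X_0 − t·n = (−34, −110, 38) − (8/5)·(−4, 0, −3) = (−138/5, −110, 214/5).

(-138/5, -110, 214/5)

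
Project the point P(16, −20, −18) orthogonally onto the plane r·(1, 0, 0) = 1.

n = (1, 0, 0), |n|² = 1, and n·P − 1 = 15.
t = 15/1 = 15, so the foot is P − t·n = (16, −20, −18) − 15·(1, 0, 0) = (1, −20, −18).

(1, -20, -18)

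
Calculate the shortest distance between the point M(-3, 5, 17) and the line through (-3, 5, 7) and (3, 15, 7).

A direction vector is d = (6, 10, 0).
AP = (0, 0, 10); AP·d = 0, |AP|² = 100, |d|² = 136.
distance² = |AP|² − (AP·d)²/|d|² = 100 − 0/136 = 100, so the distance is 10.

10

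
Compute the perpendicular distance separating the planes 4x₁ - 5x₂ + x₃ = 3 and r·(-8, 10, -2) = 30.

18/√42

Divide the second equation by -2 to match normals: 4x₁ - 5x₂ + x₃ = -15.
With common normal n = (4, -5, 1) (|n| = √42), the distance is |3 − (-15)|/|n| = 18/√42 = 3√42/7.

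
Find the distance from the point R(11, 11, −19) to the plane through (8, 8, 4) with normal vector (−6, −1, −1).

The plane has equation n·(r − (8, 8, 4)) = 0, i.e. n·r = -60.
Then n·(11, 11, −19) − (−60) = 2.
|n| = √(36 + 1 + 1) = √38, so the distance is |2|/√38 = √38/19.

√38/19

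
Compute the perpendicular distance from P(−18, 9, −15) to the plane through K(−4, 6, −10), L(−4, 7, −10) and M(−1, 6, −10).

KL = (0, 1, 0) and KM = (3, 0, 0), so a normal is n = KL × KM = (0, 0, −3).
n = (0, 0, −3); n·P − 30 = 15; |n| = 3; distance = 15/3 = 5.

5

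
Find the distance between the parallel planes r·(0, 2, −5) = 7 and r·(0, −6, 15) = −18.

Divide the second equation by -3 to match normals: 2y − 5z = 6.
With common normal n = (0, 2, −5) (|n| = √29), the distance is |7 − 6|/|n| = 1/√29 = √29/29.

1/√29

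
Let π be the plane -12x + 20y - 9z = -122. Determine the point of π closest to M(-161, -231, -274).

(-4073/25, -1139/5, -6886/25)

The perpendicular from M has direction n = (-12, 20, -9): r = (-161, -231, -274) + λ(-12, 20, -9).
Substitute into the plane: n·(M + λn) = -122 gives -222 + 625λ = -122, so λ = 4/25.
Foot = (-161, -231, -274) + (4/25)·(-12, 20, -9) = (-4073/25, -1139/5, -6886/25).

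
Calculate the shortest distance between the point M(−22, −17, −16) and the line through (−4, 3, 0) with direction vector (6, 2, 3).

Direction vector d = (6, 2, 3).
AP = (−18, −20, −16); AP·d = -196, |AP|² = 980, |d|² = 49.
distance² = |AP|² − (AP·d)²/|d|² = 980 − 38416/49 = 196, so the distance is 14.

14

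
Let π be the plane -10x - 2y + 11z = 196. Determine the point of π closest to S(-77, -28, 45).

The perpendicular from S has direction n = (-10, -2, 11): r = (-77, -28, 45) + μ(-10, -2, 11).
Substitute into the plane: n·(S + μn) = 196 gives 1321 + 225μ = 196, so μ = -5.
Foot = (-77, -28, 45) + (-5)·(-10, -2, 11) = (-27, -18, -10).

(-27, -18, -10)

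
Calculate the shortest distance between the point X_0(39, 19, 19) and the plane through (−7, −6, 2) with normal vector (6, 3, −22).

The plane has equation n·(r − (−7, −6, 2)) = 0, i.e. n·r = -104.
Then n·(39, 19, 19) − (−104) = −23.
|n| = √(36 + 9 + 484) = 23, so the distance is |-23|/23 = 1.

1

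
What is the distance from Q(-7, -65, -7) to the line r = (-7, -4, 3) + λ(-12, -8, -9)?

Direction vector d = (-12, -8, -9).
AP = (0, -61, -10), and AP × d = (469, 120, -732).
|AP × d|² = 770185 and |d|² = 289, so the distance is √(770185/289) = √2665.

√2665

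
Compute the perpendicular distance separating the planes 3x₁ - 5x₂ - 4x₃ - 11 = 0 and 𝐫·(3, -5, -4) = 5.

3√2/5

Both planes have normal n = (3, -5, -4), |n| = 5√2. Any point on the first plane is at distance |5 − 11|/|n| = 6/(5√2) = 3√2/5 from the second.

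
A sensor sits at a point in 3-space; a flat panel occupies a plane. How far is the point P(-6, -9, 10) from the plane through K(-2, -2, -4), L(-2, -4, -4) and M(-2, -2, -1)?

4

KL = (0, -2, 0) and KM = (0, 0, 3), so a normal is n = KL × KM = (-6, 0, 0).
n = (-6, 0, 0); n·P − 12 = 24; |n| = 6; distance = 24/6 = 4.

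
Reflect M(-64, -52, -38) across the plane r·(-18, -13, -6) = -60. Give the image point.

(80, 52, 10)

With n = (-18, -13, -6), the signed offset is (n·M − (-60))/|n|² = 2116/529 = 4.
M' = M − 2t·n = (-64, -52, -38) − 8·(-18, -13, -6) = (80, 52, 10).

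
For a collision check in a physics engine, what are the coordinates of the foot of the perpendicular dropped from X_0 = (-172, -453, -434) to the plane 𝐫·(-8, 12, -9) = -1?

n = (-8, 12, -9), |n|² = 289, and n·X_0 − (-1) = -153.
t = -153/289 = -9/17, so the foot is X_0 − t·n = (-172, -453, -434) − (-9/17)·(-8, 12, -9) = (-2996/17, -7593/17, -7459/17).

(-2996/17, -7593/17, -7459/17)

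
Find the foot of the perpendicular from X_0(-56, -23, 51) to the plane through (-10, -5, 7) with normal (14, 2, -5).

(0, -15, 31)

The perpendicular from X_0 has direction n = (14, 2, -5): r = (-56, -23, 51) + μ(14, 2, -5).
Substitute into the plane: n·(X_0 + μn) = -185 gives -1085 + 225μ = -185, so μ = 4.
Foot = (-56, -23, 51) + 4·(14, 2, -5) = (0, -15, 31).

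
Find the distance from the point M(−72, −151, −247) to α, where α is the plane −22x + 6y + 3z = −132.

3

Normal vector n = (−22, 6, 3), and n·(−72, −151, −247) − (−132) = 69.
|n| = √(484 + 36 + 9) = 23, so the distance is |69|/23 = 3.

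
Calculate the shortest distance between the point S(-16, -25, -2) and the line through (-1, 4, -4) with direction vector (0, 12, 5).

√394

Direction vector d = (0, 12, 5).
AP = (-15, -29, 2), and AP × d = (-169, 75, -180).
|AP × d|² = 66586 and |d|² = 169, so the distance is √(66586/169) = √394.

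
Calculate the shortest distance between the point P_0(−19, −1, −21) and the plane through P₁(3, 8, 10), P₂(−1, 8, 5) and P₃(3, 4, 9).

5/√42

P₁P₂ = (−4, 0, −5) and P₁P₃ = (0, −4, −1), so a normal is n = P₁P₂ × P₁P₃ = (−20, −4, 16).
Then n·(−19, −1, −21) − 68 = −20.
|n| = √(400 + 16 + 256) = 4√42, so the distance is |-20|/(4√42) = 5/√42.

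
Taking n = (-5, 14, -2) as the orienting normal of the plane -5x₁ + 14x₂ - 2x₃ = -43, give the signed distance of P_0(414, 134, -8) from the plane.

n·P_0 − (-43) = -135.
|n| = 15, so the signed distance is -135/15 = -9.

-9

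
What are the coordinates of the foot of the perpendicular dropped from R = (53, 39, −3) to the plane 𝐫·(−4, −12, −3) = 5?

n = (−4, −12, −3), |n|² = 169, and n·R − 5 = -676.
t = -676/169 = -4, so the foot is R − t·n = (53, 39, −3) − (-4)·(−4, −12, −3) = (37, −9, −15).

(37, -9, -15)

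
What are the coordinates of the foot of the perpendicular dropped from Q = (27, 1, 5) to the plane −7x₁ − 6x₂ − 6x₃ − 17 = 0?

(13, -11, -7)

The perpendicular from Q has direction n = (−7, −6, −6): r = (27, 1, 5) + λ(−7, −6, −6).
Substitute into the plane: n·(Q + λn) = 17 gives -225 + 121λ = 17, so λ = 2.
Foot = (27, 1, 5) + 2·(−7, −6, −6) = (13, −11, −7).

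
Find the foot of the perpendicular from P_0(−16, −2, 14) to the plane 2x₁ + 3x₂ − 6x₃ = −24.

n = (2, 3, −6), |n|² = 49, and n·P_0 − (-24) = -98.
t = -98/49 = -2, so the foot is P_0 − t·n = (−16, −2, 14) − (-2)·(2, 3, −6) = (−12, 4, 2).

(-12, 4, 2)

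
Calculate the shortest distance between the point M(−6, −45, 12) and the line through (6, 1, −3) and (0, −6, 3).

A direction vector is d = (−6, −7, 6).
AP = (−12, −46, 15); AP·d = 484, |AP|² = 2485, |d|² = 121.
distance² = |AP|² − (AP·d)²/|d|² = 2485 − 234256/121 = 549, so the distance is 3√61.

3√61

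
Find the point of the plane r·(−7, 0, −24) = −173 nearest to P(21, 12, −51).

(35, 12, -3)

The perpendicular from P has direction n = (−7, 0, −24): r = (21, 12, −51) + t(−7, 0, −24).
Substitute into the plane: n·(P + tn) = -173 gives 1077 + 625t = -173, so t = -2.
Foot = (21, 12, −51) + (-2)·(−7, 0, −24) = (35, 12, −3).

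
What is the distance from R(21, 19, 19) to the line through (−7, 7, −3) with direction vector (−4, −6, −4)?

Direction vector d = (−4, −6, −4).
AP = (28, 12, 22), and AP × d = (84, 24, −120).
|AP × d|² = 22032 and |d|² = 68, so the distance is √(22032/68) = √324 = 18.

18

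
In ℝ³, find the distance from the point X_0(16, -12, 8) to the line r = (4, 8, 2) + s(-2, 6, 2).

2√46

Direction vector d = (-2, 6, 2).
AP = (12, -20, 6); AP·d = -132, |AP|² = 580, |d|² = 44.
distance² = |AP|² − (AP·d)²/|d|² = 580 − 17424/44 = 184, so the distance is 2√46.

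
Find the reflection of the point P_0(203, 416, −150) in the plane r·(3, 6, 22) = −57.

(4705/23, 9640/23, -3186/23)

n = (3, 6, 22), |n|² = 529, n·P_0 − (-57) = -138, so t = -138/529 = -6/23.
Foot F = P_0 − (-6/23)·n = (4687/23, 9604/23, −3318/23); the reflection is 2F − P_0 = (4705/23, 9640/23, −3186/23).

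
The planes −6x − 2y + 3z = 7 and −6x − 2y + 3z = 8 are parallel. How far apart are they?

With common normal n = (−6, −2, 3) (|n| = 7), the distance is |7 − 8|/|n| = 1/7.

1/7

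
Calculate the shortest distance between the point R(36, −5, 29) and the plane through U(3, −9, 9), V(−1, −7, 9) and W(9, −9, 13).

UV = (−4, 2, 0) and UW = (6, 0, 4), so a normal is n = UV × UW = (8, 16, −12).
Then n·(36, −5, 29) − (−228) = 88.
|n| = √(64 + 256 + 144) = 4√29, so the distance is |88|/(4√29) = 22√29/29.

22/√29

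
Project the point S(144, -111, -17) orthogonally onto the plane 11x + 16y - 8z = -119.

(997/7, -793/7, -111/7)

The perpendicular from S has direction n = (11, 16, -8): r = (144, -111, -17) + μ(11, 16, -8).
Substitute into the plane: n·(S + μn) = -119 gives -56 + 441μ = -119, so μ = -1/7.
Foot = (144, -111, -17) + (-1/7)·(11, 16, -8) = (997/7, -793/7, -111/7).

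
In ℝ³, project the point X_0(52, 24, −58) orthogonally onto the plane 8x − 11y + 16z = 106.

The perpendicular from X_0 has direction n = (8, −11, 16): r = (52, 24, −58) + μ(8, −11, 16).
Substitute into the plane: n·(X_0 + μn) = 106 gives -776 + 441μ = 106, so μ = 2.
Foot = (52, 24, −58) + 2·(8, −11, 16) = (68, 2, −26).

(68, 2, -26)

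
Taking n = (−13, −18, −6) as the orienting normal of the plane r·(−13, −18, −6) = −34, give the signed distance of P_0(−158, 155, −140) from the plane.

6

n·P_0 − (-34) = 138.
|n| = 23, so the signed distance is 138/23 = 6.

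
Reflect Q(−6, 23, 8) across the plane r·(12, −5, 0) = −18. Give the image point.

With n = (12, −5, 0), the signed offset is (n·Q − (-18))/|n|² = -169/169 = -1.
Q' = Q − 2t·n = (−6, 23, 8) − (-2)·(12, −5, 0) = (18, 13, 8).

(18, 13, 8)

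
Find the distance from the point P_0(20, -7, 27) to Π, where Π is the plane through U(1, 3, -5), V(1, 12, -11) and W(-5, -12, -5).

UV = (0, 9, -6) and UW = (-6, -15, 0), so a normal is n = UV × UW = (-90, 36, 54).
Then n·(20, -7, 27) - (-252) = -342.
|n| = √(8100 + 1296 + 2916) = 18√38, so the distance is |-342|/(18√38) = √38/2.

√38/2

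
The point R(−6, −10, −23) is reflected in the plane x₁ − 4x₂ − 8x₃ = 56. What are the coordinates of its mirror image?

(-10, 6, 9)

With n = (1, −4, −8), the signed offset is (n·R − 56)/|n|² = 162/81 = 2.
R' = R − 2t·n = (−6, −10, −23) − 4·(1, −4, −8) = (−10, 6, 9).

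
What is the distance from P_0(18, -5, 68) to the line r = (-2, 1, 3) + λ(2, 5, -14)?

√1061

Direction vector d = (2, 5, -14).
AP = (20, -6, 65); AP·d = -900, |AP|² = 4661, |d|² = 225.
distance² = |AP|² − (AP·d)²/|d|² = 4661 − 810000/225 = 1061, so the distance is √1061.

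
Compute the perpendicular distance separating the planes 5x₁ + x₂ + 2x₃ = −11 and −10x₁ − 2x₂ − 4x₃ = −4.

Divide the second equation by -2 to match normals: 5x₁ + x₂ + 2x₃ = 2.
With common normal n = (5, 1, 2) (|n| = √30), the distance is |(-11) − 2|/|n| = 13/√30 = 13√30/30.

13/√30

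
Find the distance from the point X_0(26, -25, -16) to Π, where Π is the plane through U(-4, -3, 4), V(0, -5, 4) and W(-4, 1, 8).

26/3

UV = (4, -2, 0) and UW = (0, 4, 4), so a normal is n = UV × UW = (-8, -16, 16).
d = |(-8)·26 + (-16)·(-25) + 16·(-16) − 144| / √(64 + 256 + 256) = |-208| / 24 = 26/3.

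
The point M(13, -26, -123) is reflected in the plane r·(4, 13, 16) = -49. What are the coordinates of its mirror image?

With n = (4, 13, 16), the signed offset is (n·M − (-49))/|n|² = -2205/441 = -5.
M' = M − 2t·n = (13, -26, -123) − (-10)·(4, 13, 16) = (53, 104, 37).

(53, 104, 37)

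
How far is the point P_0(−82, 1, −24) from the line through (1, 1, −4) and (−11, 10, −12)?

A direction vector is d = (−12, 9, −8).
AP = (−83, 0, −20); AP·d = 1156, |AP|² = 7289, |d|² = 289.
distance² = |AP|² − (AP·d)²/|d|² = 7289 − 1336336/289 = 2665, so the distance is √2665.

√2665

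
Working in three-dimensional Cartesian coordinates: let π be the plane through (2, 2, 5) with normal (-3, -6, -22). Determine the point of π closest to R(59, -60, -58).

(68, -42, 8)

n = (-3, -6, -22), |n|² = 529, and n·R − (-128) = 1587.
t = 1587/529 = 3, so the foot is R − t·n = (59, -60, -58) − 3·(-3, -6, -22) = (68, -42, 8).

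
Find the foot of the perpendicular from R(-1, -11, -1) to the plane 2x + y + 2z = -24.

(-3, -12, -3)

n = (2, 1, 2), |n|² = 9, and n·R − (-24) = 9.
t = 9/9 = 1, so the foot is R − t·n = (-1, -11, -1) − 1·(2, 1, 2) = (-3, -12, -3).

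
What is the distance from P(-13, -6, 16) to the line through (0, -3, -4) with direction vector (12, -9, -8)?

17

Direction vector d = (12, -9, -8).
AP = (-13, -3, 20); AP·d = -289, |AP|² = 578, |d|² = 289.
distance² = |AP|² − (AP·d)²/|d|² = 578 − 83521/289 = 289, so the distance is 17.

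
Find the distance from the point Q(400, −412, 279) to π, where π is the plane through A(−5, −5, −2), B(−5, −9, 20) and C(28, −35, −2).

AB = (0, −4, 22) and AC = (33, −30, 0), so a normal is n = AB × AC = (660, 726, 132).
Then n·(400, −412, 279) − (−7194) = 8910.
|n| = √(435600 + 527076 + 17424) = 990, so the distance is |8910|/990 = 9.

9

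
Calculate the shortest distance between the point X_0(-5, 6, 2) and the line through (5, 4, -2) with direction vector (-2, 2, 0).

4√3

Direction vector d = (-2, 2, 0).
AP = (-10, 2, 4); AP·d = 24, |AP|² = 120, |d|² = 8.
distance² = |AP|² − (AP·d)²/|d|² = 120 − 576/8 = 48, so the distance is 4√3.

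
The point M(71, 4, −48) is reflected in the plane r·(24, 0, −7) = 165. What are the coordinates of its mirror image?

(-73, 4, -6)

With n = (24, 0, −7), the signed offset is (n·M − 165)/|n|² = 1875/625 = 3.
M' = M − 2t·n = (71, 4, −48) − 6·(24, 0, −7) = (−73, 4, −6).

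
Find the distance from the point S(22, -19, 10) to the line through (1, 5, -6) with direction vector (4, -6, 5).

√41

Direction vector d = (4, -6, 5).
AP = (21, -24, 16), and AP × d = (-24, -41, -30).
|AP × d|² = 3157 and |d|² = 77, so the distance is √(3157/77) = √41.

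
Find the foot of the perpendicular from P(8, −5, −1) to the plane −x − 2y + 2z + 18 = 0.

n = (−1, −2, 2), |n|² = 9, and n·P − (-18) = 18.
t = 18/9 = 2, so the foot is P − t·n = (8, −5, −1) − 2·(−1, −2, 2) = (10, −1, −5).

(10, -1, -5)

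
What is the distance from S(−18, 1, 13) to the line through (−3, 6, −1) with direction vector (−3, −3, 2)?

Direction vector d = (−3, −3, 2).
AP = (−15, −5, 14); AP·d = 88, |AP|² = 446, |d|² = 22.
distance² = |AP|² − (AP·d)²/|d|² = 446 − 7744/22 = 94, so the distance is √94.

√94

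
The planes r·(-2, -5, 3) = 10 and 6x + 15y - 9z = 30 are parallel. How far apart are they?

Divide the second equation by -3 to match normals: -2x - 5y + 3z = -10.
Both planes have normal n = (-2, -5, 3), |n| = √38. Any point on the first plane is at distance |(-10) − 10|/|n| = 20/√38 from the second.

10√38/19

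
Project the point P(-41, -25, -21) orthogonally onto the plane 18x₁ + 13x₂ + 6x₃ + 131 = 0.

(-5, 1, -9)

The perpendicular from P has direction n = (18, 13, 6): r = (-41, -25, -21) + μ(18, 13, 6).
Substitute into the plane: n·(P + μn) = -131 gives -1189 + 529μ = -131, so μ = 2.
Foot = (-41, -25, -21) + 2·(18, 13, 6) = (-5, 1, -9).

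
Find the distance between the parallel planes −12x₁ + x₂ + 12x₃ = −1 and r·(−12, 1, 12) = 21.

With common normal n = (−12, 1, 12) (|n| = 17), the distance is |(-1) − 21|/|n| = 22/17.

22/17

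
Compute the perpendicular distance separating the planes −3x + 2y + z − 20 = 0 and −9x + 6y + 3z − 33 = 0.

9/√14

Divide the second equation by 3 to match normals: −3x + 2y + z = 11.
Both planes have normal n = (−3, 2, 1), |n| = √14. Any point on the first plane is at distance |11 − 20|/|n| = 9/√14 = 9√14/14 from the second.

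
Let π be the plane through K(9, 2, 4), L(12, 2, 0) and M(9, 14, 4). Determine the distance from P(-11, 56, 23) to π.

23/5

KL = (3, 0, -4) and KM = (0, 12, 0), so a normal is n = KL × KM = (48, 0, 36).
d = |48·(-11) + 36·23 − 576| / √(2304 + 0 + 1296) = |-276| / 60 = 23/5.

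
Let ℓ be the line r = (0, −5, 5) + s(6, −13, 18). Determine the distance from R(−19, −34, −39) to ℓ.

√2609

Direction vector d = (6, −13, 18).
AP = (−19, −29, −44), and AP × d = (−1094, 78, 421).
|AP × d|² = 1380161 and |d|² = 529, so the distance is √(1380161/529) = √2609.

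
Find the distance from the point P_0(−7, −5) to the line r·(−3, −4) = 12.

29/5

The normal to the line is n = (−3, −4) with |n| = 5.
|n·P_0 − 12| = |41 − 12| = 29, so the distance is 29/5.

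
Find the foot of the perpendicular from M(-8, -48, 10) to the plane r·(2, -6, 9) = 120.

The perpendicular from M has direction n = (2, -6, 9): r = (-8, -48, 10) + μ(2, -6, 9).
Substitute into the plane: n·(M + μn) = 120 gives 362 + 121μ = 120, so μ = -2.
Foot = (-8, -48, 10) + (-2)·(2, -6, 9) = (-12, -36, -8).

(-12, -36, -8)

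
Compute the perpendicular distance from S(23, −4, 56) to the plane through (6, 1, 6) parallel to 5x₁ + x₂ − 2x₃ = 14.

2√30/3

Parallel planes share the normal n = (5, 1, −2); since (6, 1, 6) lies on the plane, its equation is 5x₁ + x₂ − 2x₃ = 19.
d = |5·23 + 1·(-4) + (-2)·56 − 19| / √(25 + 1 + 4) = |-20| / √30 = 20/√30.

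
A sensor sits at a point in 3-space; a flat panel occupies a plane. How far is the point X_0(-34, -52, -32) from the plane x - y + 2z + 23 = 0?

23√6/6

n = (1, -1, 2); n·P − (-23) = -23; |n| = √6; distance = 23/√6.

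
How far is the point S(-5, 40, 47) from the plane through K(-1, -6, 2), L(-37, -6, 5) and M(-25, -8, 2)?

16/17

KL = (-36, 0, 3) and KM = (-24, -2, 0), so a normal is n = KL × KM = (6, -72, 72).
n = (6, -72, 72); n·P − 570 = -96; |n| = 102; distance = 96/102 = 16/17.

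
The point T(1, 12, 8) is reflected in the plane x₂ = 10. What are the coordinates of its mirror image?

(1, 8, 8)

With n = (0, 1, 0), the signed offset is (n·T − 10)/|n|² = 2/1 = 2.
T' = T − 2t·n = (1, 12, 8) − 4·(0, 1, 0) = (1, 8, 8).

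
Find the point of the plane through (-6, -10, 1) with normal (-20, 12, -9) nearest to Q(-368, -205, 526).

The perpendicular from Q has direction n = (-20, 12, -9): r = (-368, -205, 526) + μ(-20, 12, -9).
Substitute into the plane: n·(Q + μn) = -9 gives 166 + 625μ = -9, so μ = -7/25.
Foot = (-368, -205, 526) + (-7/25)·(-20, 12, -9) = (-1812/5, -5209/25, 13213/25).

(-1812/5, -5209/25, 13213/25)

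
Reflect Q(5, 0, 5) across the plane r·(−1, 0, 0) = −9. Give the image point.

(13, 0, 5)

n = (−1, 0, 0), |n|² = 1, n·Q − (-9) = 4, so t = 4/1 = 4.
Foot F = Q − 4·n = (9, 0, 5); the reflection is 2F − Q = (13, 0, 5).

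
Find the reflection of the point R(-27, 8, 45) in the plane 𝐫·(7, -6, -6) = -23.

n = (7, -6, -6), |n|² = 121, n·R − (-23) = -484, so t = -484/121 = -4.
Foot F = R − (-4)·n = (1, -16, 21); the reflection is 2F − R = (29, -40, -3).

(29, -40, -3)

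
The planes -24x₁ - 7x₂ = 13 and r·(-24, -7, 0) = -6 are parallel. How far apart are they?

Both planes have normal n = (-24, -7, 0), |n| = 25. Any point on the first plane is at distance |(-6) − 13|/|n| = 19/25 from the second.

19/25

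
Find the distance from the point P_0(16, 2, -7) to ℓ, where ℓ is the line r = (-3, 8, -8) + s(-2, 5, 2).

Direction vector d = (-2, 5, 2).
AP = (19, -6, 1); AP·d = -66, |AP|² = 398, |d|² = 33.
distance² = |AP|² − (AP·d)²/|d|² = 398 − 4356/33 = 266, so the distance is √266.

√266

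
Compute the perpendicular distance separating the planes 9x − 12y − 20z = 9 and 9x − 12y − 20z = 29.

With common normal n = (9, −12, −20) (|n| = 25), the distance is |9 − 29|/|n| = 20/25 = 4/5.

4/5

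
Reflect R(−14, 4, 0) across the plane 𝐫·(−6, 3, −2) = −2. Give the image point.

(10, -8, 8)

With n = (−6, 3, −2), the signed offset is (n·R − (-2))/|n|² = 98/49 = 2.
R' = R − 2t·n = (−14, 4, 0) − 4·(−6, 3, −2) = (10, −8, 8).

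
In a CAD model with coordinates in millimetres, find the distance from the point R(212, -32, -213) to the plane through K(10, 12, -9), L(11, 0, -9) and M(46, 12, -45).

4

KL = (1, -12, 0) and KM = (36, 0, -36), so a normal is n = KL × KM = (432, 36, 432).
n = (432, 36, 432); n·P − 864 = -2448; |n| = 612; distance = 2448/612 = 4.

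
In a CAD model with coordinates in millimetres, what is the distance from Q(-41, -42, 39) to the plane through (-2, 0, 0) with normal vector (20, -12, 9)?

3

The plane has equation n·(r − (-2, 0, 0)) = 0, i.e. n·r = -40.
d = |20·(-41) + (-12)·(-42) + 9·39 − (-40)| / √(400 + 144 + 81) = |75| / 25 = 3.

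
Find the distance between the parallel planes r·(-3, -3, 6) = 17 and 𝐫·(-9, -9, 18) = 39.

2√6/9

Divide the second equation by 3 to match normals: -3x₁ - 3x₂ + 6x₃ = 13.
Both planes have normal n = (-3, -3, 6), |n| = 3√6. Any point on the first plane is at distance |13 − 17|/|n| = 4/(3√6) from the second.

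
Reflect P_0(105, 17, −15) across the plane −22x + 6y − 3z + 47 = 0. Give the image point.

(-71, 65, -39)

n = (−22, 6, −3), |n|² = 529, n·P_0 − (-47) = -2116, so t = -2116/529 = -4.
Foot F = P_0 − (-4)·n = (17, 41, −27); the reflection is 2F − P_0 = (−71, 65, −39).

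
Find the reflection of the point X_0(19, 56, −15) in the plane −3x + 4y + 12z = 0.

With n = (−3, 4, 12), the signed offset is (n·X_0 − 0)/|n|² = -13/169 = -1/13.
X_0' = X_0 − 2t·n = (19, 56, −15) − (-2/13)·(−3, 4, 12) = (241/13, 736/13, −171/13).

(241/13, 736/13, -171/13)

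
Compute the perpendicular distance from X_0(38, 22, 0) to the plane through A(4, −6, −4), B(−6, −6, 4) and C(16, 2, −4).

AB = (−10, 0, 8) and AC = (12, 8, 0), so a normal is n = AB × AC = (−64, 96, −80).
Then n·(38, 22, 0) − (−512) = 192.
|n| = √(4096 + 9216 + 6400) = 16√77, so the distance is |192|/(16√77) = 12/√77.

12√77/77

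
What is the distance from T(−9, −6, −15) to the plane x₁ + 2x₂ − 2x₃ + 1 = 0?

10/3

Normal vector n = (1, 2, −2), and n·(−9, −6, −15) − (−1) = 10.
|n| = √(1 + 4 + 4) = 3, so the distance is |10|/3 = 10/3.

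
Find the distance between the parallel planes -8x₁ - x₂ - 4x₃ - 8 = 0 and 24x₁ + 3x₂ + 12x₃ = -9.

Divide the second equation by -3 to match normals: -8x₁ - x₂ - 4x₃ = 3.
Both planes have normal n = (-8, -1, -4), |n| = 9. Any point on the first plane is at distance |3 − 8|/|n| = 5/9 from the second.

5/9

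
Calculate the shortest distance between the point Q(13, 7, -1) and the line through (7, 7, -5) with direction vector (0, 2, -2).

2√11

Direction vector d = (0, 2, -2).
AP = (6, 0, 4), and AP × d = (-8, 12, 12).
|AP × d|² = 352 and |d|² = 8, so the distance is √(352/8) = √44 = 2√11.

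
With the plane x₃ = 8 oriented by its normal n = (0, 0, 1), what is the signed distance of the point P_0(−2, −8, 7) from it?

n·P_0 − 8 = -1.
|n| = 1, so the signed distance is -1/1 = -1.

-1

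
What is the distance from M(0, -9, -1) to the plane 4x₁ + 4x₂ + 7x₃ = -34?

1

n = (4, 4, 7); n·P − (-34) = -9; |n| = 9; distance = 9/9 = 1.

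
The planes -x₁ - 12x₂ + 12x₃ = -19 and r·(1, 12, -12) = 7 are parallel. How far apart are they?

Divide the second equation by -1 to match normals: -x₁ - 12x₂ + 12x₃ = -7.
Both planes have normal n = (-1, -12, 12), |n| = 17. Any point on the first plane is at distance |(-7) − (-19)|/|n| = 12/17 from the second.

12/17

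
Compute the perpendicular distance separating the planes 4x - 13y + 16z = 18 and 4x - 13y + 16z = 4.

Both planes have normal n = (4, -13, 16), |n| = 21. Any point on the first plane is at distance |4 − 18|/|n| = 14/21 = 2/3 from the second.

2/3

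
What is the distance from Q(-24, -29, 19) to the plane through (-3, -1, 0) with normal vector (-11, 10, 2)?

The plane has equation n·(r − (-3, -1, 0)) = 0, i.e. n·r = 23.
Then n·(-24, -29, 19) - 23 = -11.
|n| = √(121 + 100 + 4) = 15, so the distance is |-11|/15 = 11/15.

11/15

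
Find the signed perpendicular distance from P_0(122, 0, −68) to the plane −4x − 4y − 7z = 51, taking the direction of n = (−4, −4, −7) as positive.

-7

n·P_0 − 51 = -63.
|n| = 9, so the signed distance is -63/9 = -7.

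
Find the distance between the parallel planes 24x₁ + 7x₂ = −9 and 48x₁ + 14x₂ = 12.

3/5

Divide the second equation by 2 to match normals: 24x₁ + 7x₂ = 6.
Both planes have normal n = (24, 7, 0), |n| = 25. Any point on the first plane is at distance |6 − (-9)|/|n| = 15/25 = 3/5 from the second.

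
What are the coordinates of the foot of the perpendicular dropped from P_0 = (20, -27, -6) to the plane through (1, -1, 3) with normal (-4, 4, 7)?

(8, -15, 15)

n = (-4, 4, 7), |n|² = 81, and n·P_0 − 13 = -243.
t = -243/81 = -3, so the foot is P_0 − t·n = (20, -27, -6) − (-3)·(-4, 4, 7) = (8, -15, 15).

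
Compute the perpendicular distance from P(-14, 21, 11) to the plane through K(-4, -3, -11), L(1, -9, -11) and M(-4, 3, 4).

KL = (5, -6, 0) and KM = (0, 6, 15), so a normal is n = KL × KM = (-90, -75, 30).
Then n·(-14, 21, 11) - 255 = -240.
|n| = √(8100 + 5625 + 900) = 15√65, so the distance is |-240|/(15√65) = 16/√65.

16/√65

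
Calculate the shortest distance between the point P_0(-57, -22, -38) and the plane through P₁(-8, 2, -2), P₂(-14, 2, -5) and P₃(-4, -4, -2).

P₁P₂ = (-6, 0, -3) and P₁P₃ = (4, -6, 0), so a normal is n = P₁P₂ × P₁P₃ = (-18, -12, 36).
Then n·(-57, -22, -38) - 48 = -126.
|n| = √(324 + 144 + 1296) = 42, so the distance is |-126|/42 = 3.

3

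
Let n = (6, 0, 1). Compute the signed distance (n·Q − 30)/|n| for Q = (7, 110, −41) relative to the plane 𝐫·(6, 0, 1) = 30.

-29/√37

n·Q − 30 = -29.
|n| = √37, so the signed distance is -29/√37.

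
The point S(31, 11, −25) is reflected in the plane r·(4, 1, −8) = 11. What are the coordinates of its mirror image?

n = (4, 1, −8), |n|² = 81, n·S − 11 = 324, so t = 324/81 = 4.
Foot F = S − 4·n = (15, 7, 7); the reflection is 2F − S = (−1, 3, 39).

(-1, 3, 39)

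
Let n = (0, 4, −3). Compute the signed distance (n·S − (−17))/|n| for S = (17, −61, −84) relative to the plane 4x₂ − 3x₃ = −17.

5

n·S − (-17) = 25.
|n| = 5, so the signed distance is 25/5 = 5.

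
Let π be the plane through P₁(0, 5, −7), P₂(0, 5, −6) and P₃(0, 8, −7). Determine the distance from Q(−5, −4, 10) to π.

5

P₁P₂ = (0, 0, 1) and P₁P₃ = (0, 3, 0), so a normal is n = P₁P₂ × P₁P₃ = (−3, 0, 0).
d = |(-3)·(-5) − 0| / √(9 + 0 + 0) = |15| / 3 = 5.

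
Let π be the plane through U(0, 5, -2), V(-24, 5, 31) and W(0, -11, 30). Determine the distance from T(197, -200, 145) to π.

3

UV = (-24, 0, 33) and UW = (0, -16, 32), so a normal is n = UV × UW = (528, 768, 384).
Then n·(197, -200, 145) - 3072 = 3024.
|n| = √(278784 + 589824 + 147456) = 1008, so the distance is |3024|/1008 = 3.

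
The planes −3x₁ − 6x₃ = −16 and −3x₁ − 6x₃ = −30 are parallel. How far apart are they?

With common normal n = (−3, 0, −6) (|n| = 3√5), the distance is |(-16) − (-30)|/|n| = 14/(3√5) = 14√5/15.

14/(3√5)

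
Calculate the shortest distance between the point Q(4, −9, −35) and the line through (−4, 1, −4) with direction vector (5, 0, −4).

√469

Direction vector d = (5, 0, −4).
AP = (8, −10, −31); AP·d = 164, |AP|² = 1125, |d|² = 41.
distance² = |AP|² − (AP·d)²/|d|² = 1125 − 26896/41 = 469, so the distance is √469.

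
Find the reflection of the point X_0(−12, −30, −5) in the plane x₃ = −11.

With n = (0, 0, 1), the signed offset is (n·X_0 − (-11))/|n|² = 6/1 = 6.
X_0' = X_0 − 2t·n = (−12, −30, −5) − 12·(0, 0, 1) = (−12, −30, −17).

(-12, -30, -17)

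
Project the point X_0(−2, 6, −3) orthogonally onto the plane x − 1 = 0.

The perpendicular from X_0 has direction n = (1, 0, 0): r = (−2, 6, −3) + μ(1, 0, 0).
Substitute into the plane: n·(X_0 + μn) = 1 gives -2 + 1μ = 1, so μ = 3.
Foot = (−2, 6, −3) + 3·(1, 0, 0) = (1, 6, −3).

(1, 6, -3)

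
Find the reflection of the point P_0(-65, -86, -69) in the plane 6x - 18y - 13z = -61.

With n = (6, -18, -13), the signed offset is (n·P_0 − (-61))/|n|² = 2116/529 = 4.
P_0' = P_0 − 2t·n = (-65, -86, -69) − 8·(6, -18, -13) = (-113, 58, 35).

(-113, 58, 35)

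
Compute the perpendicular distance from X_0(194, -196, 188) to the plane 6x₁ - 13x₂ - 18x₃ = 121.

n = (6, -13, -18); n·P − 121 = 207; |n| = 23; distance = 207/23 = 9.

9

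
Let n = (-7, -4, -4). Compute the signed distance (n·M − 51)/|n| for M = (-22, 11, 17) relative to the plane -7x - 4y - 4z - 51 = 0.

-1

n·M − 51 = -9.
|n| = 9, so the signed distance is -9/9 = -1.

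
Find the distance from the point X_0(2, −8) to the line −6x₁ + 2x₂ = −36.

The normal to the line is n = (−6, 2) with |n| = 2√10.
|n·X_0 − (-36)| = |-28 − (-36)| = 8, so the distance is 8/(2√10) = 2√10/5.

2√10/5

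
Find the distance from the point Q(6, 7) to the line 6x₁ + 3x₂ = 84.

The normal to the line is n = (6, 3) with |n| = 3√5.
|n·Q − 84| = |57 − 84| = 27, so the distance is 27/(3√5) = 9/√5.

9√5/5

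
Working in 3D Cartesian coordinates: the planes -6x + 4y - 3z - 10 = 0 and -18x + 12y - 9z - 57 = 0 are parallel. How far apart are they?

Divide the second equation by 3 to match normals: -6x + 4y - 3z = 19.
With common normal n = (-6, 4, -3) (|n| = √61), the distance is |10 − 19|/|n| = 9/√61.

9√61/61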